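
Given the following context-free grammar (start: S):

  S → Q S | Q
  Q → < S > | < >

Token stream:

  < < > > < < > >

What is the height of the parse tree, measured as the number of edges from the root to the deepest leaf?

[S [Q < [S [Q < >]] >] [S [Q < [S [Q < >]] >]]]

5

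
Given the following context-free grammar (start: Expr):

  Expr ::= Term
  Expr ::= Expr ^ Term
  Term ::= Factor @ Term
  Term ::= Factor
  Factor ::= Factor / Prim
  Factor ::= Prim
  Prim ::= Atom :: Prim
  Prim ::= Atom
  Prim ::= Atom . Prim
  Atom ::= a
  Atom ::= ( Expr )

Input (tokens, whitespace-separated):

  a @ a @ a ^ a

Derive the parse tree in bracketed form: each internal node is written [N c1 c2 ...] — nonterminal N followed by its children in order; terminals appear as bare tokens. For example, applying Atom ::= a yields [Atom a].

[Expr [Expr [Term [Factor [Prim [Atom a]]] @ [Term [Factor [Prim [Atom a]]] @ [Term [Factor [Prim [Atom a]]]]]]] ^ [Term [Factor [Prim [Atom a]]]]]

Expr
Expr ^ Term
Term ^ Term
Factor @ Term ^ Term
Prim @ Term ^ Term
Atom @ Term ^ Term
a @ Term ^ Term
a @ Factor @ Term ^ Term
a @ Prim @ Term ^ Term
a @ Atom @ Term ^ Term
a @ a @ Term ^ Term
a @ a @ Factor ^ Term
a @ a @ Prim ^ Term
a @ a @ Atom ^ Term
a @ a @ a ^ Term
a @ a @ a ^ Factor
a @ a @ a ^ Prim
a @ a @ a ^ Atom
a @ a @ a ^ a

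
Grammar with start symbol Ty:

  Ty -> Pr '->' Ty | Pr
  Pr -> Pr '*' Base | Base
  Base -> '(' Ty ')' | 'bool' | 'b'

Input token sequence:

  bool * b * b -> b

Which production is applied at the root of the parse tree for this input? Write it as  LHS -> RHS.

[Ty [Pr [Pr [Pr [Base bool]] * [Base b]] * [Base b]] -> [Ty [Pr [Base b]]]]

Ty -> Pr '->' Ty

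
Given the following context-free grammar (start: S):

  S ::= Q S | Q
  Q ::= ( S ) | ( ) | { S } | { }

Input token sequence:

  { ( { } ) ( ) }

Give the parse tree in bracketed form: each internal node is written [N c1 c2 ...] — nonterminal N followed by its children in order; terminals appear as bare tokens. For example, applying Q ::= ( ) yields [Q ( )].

[S [Q { [S [Q ( [S [Q { }]] )] [S [Q ( )]]] }]]

S
Q
{ S }
{ Q S }
{ ( S ) S }
{ ( Q ) S }
{ ( { } ) S }
{ ( { } ) Q }
{ ( { } ) ( ) }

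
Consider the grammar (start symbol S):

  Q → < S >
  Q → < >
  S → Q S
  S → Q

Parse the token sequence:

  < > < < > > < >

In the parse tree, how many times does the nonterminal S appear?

4

[S [Q < >] [S [Q < [S [Q < >]] >] [S [Q < >]]]]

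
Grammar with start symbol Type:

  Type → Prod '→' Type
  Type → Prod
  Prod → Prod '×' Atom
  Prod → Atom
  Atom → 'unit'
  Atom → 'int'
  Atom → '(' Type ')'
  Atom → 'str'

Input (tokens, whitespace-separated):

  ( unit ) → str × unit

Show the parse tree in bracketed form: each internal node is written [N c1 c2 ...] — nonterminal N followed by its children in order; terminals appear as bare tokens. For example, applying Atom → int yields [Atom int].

[Type [Prod [Atom ( [Type [Prod [Atom unit]]] )]] → [Type [Prod [Prod [Atom str]] × [Atom unit]]]]

Type
Prod → Type
Atom → Type
( Type ) → Type
( Prod ) → Type
( Atom ) → Type
( unit ) → Type
( unit ) → Prod
( unit ) → Prod × Atom
( unit ) → Atom × Atom
( unit ) → str × Atom
( unit ) → str × unit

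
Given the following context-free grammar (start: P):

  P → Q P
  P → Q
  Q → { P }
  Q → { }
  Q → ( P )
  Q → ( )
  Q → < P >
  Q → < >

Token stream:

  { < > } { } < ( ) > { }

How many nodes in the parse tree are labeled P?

6

[P [Q { [P [Q < >]] }] [P [Q { }] [P [Q < [P [Q ( )]] >] [P [Q { }]]]]]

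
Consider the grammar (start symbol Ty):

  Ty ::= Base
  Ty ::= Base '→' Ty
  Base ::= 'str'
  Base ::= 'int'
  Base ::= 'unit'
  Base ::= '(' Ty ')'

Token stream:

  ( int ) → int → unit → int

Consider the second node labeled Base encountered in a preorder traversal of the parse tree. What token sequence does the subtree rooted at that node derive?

[Ty [Base ( [Ty [Base int]] )] → [Ty [Base int] → [Ty [Base unit] → [Ty [Base int]]]]]

int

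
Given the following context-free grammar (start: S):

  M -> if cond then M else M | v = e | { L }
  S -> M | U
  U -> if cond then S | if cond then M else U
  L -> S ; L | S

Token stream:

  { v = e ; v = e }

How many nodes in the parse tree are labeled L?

2

[S [M { [L [S [M v = e]] ; [L [S [M v = e]]]] }]]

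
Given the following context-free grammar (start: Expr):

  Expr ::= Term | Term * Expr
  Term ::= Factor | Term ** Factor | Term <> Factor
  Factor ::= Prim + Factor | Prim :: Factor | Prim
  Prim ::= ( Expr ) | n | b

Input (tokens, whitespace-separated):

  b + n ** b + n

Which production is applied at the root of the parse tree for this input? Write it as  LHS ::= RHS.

Expr ::= Term

[Expr [Term [Term [Factor [Prim b] + [Factor [Prim n]]]] ** [Factor [Prim b] + [Factor [Prim n]]]]]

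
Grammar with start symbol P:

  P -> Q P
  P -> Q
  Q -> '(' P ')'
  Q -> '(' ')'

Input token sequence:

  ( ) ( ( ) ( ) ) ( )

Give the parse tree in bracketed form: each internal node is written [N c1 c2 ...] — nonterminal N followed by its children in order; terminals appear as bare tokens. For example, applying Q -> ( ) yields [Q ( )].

P
Q P
( ) P
( ) Q P
( ) ( P ) P
( ) ( Q P ) P
( ) ( ( ) P ) P
( ) ( ( ) Q ) P
( ) ( ( ) ( ) ) P
( ) ( ( ) ( ) ) Q
( ) ( ( ) ( ) ) ( )

[P [Q ( )] [P [Q ( [P [Q ( )] [P [Q ( )]]] )] [P [Q ( )]]]]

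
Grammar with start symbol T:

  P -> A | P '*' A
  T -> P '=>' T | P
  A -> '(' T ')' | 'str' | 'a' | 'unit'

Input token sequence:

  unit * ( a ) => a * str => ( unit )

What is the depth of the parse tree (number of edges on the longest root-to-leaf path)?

[T [P [P [A unit]] * [A ( [T [P [A a]]] )]] => [T [P [P [A a]] * [A str]] => [T [P [A ( [T [P [A unit]]] )]]]]]

8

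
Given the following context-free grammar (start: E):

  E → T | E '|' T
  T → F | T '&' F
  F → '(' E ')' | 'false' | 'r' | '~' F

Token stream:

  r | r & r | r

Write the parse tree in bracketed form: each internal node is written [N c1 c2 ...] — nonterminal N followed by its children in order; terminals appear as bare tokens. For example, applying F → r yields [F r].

E
E | T
E | T | T
T | T | T
F | T | T
r | T | T
r | T & F | T
r | F & F | T
r | r & F | T
r | r & r | T
r | r & r | F
r | r & r | r

[E [E [E [T [F r]]] | [T [T [F r]] & [F r]]] | [T [F r]]]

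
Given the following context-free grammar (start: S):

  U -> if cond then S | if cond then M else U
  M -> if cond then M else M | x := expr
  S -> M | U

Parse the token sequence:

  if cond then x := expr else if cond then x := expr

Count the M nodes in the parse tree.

[S [U if cond then [M x := expr] else [U if cond then [S [M x := expr]]]]]

2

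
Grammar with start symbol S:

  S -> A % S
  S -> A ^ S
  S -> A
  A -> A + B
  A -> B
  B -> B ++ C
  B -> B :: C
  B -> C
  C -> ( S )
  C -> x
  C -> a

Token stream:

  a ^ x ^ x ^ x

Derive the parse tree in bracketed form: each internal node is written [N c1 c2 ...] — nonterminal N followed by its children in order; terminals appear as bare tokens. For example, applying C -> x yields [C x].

S
A ^ S
B ^ S
C ^ S
a ^ S
a ^ A ^ S
a ^ B ^ S
a ^ C ^ S
a ^ x ^ S
a ^ x ^ A ^ S
a ^ x ^ B ^ S
a ^ x ^ C ^ S
a ^ x ^ x ^ S
a ^ x ^ x ^ A
a ^ x ^ x ^ B
a ^ x ^ x ^ C
a ^ x ^ x ^ x

[S [A [B [C a]]] ^ [S [A [B [C x]]] ^ [S [A [B [C x]]] ^ [S [A [B [C x]]]]]]]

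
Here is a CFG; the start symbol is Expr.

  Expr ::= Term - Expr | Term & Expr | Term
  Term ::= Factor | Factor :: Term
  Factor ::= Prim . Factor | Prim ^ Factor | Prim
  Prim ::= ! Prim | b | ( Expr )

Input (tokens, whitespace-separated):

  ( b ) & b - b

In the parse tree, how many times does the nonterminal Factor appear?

[Expr [Term [Factor [Prim ( [Expr [Term [Factor [Prim b]]]] )]]] & [Expr [Term [Factor [Prim b]]] - [Expr [Term [Factor [Prim b]]]]]]

4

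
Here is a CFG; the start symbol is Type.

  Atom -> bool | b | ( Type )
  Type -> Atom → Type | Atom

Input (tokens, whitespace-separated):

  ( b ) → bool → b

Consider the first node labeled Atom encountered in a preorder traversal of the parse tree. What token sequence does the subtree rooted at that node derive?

( b )

[Type [Atom ( [Type [Atom b]] )] → [Type [Atom bool] → [Type [Atom b]]]]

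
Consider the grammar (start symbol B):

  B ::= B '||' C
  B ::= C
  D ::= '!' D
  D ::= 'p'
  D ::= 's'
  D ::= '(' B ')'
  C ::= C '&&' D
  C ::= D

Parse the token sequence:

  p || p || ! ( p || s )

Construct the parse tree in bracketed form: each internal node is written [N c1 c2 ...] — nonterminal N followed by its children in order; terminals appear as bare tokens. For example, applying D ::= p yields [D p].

B
B || C
B || C || C
C || C || C
D || C || C
p || C || C
p || D || C
p || p || C
p || p || D
p || p || ! D
p || p || ! ( B )
p || p || ! ( B || C )
p || p || ! ( C || C )
p || p || ! ( D || C )
p || p || ! ( p || C )
p || p || ! ( p || D )
p || p || ! ( p || s )

[B [B [B [C [D p]]] || [C [D p]]] || [C [D ! [D ( [B [B [C [D p]]] || [C [D s]]] )]]]]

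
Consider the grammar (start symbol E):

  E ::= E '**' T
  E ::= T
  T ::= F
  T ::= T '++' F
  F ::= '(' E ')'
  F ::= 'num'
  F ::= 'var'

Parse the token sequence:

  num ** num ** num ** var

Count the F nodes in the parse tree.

[E [E [E [E [T [F num]]] ** [T [F num]]] ** [T [F num]]] ** [T [F var]]]

4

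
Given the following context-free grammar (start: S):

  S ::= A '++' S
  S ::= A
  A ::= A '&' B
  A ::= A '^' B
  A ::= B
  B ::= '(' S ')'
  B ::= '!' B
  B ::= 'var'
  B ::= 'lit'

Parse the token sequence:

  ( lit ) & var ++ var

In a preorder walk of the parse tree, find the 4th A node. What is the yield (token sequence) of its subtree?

var

[S [A [A [B ( [S [A [B lit]]] )]] & [B var]] ++ [S [A [B var]]]]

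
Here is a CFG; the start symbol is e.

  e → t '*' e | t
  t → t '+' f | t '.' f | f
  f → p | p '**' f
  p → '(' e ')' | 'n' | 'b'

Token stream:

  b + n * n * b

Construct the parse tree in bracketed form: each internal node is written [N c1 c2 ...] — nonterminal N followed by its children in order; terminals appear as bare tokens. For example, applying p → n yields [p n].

[e [t [t [f [p b]]] + [f [p n]]] * [e [t [f [p n]]] * [e [t [f [p b]]]]]]

e
t * e
t + f * e
f + f * e
p + f * e
b + f * e
b + p * e
b + n * e
b + n * t * e
b + n * f * e
b + n * p * e
b + n * n * e
b + n * n * t
b + n * n * f
b + n * n * p
b + n * n * b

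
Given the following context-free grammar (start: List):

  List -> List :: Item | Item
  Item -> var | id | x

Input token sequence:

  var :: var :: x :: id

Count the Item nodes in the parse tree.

[List [List [List [List [Item var]] :: [Item var]] :: [Item x]] :: [Item id]]

4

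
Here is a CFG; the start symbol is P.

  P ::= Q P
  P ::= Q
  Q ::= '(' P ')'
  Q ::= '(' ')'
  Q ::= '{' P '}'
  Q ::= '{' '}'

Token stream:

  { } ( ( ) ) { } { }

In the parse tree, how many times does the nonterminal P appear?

5

[P [Q { }] [P [Q ( [P [Q ( )]] )] [P [Q { }] [P [Q { }]]]]]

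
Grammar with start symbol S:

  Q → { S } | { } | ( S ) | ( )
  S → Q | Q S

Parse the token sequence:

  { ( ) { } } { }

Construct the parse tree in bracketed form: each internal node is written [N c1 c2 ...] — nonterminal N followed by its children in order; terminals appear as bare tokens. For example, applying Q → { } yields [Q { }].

[S [Q { [S [Q ( )] [S [Q { }]]] }] [S [Q { }]]]

S
Q S
{ S } S
{ Q S } S
{ ( ) S } S
{ ( ) Q } S
{ ( ) { } } S
{ ( ) { } } Q
{ ( ) { } } { }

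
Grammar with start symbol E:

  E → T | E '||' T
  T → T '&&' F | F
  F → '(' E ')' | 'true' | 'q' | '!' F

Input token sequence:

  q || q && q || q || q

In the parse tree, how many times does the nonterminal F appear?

[E [E [E [E [T [F q]]] || [T [T [F q]] && [F q]]] || [T [F q]]] || [T [F q]]]

5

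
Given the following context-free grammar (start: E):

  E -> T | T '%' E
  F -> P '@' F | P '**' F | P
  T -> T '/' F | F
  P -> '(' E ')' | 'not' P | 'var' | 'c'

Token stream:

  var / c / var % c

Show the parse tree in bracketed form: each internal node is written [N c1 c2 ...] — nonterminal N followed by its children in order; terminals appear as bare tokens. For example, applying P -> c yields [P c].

[E [T [T [T [F [P var]]] / [F [P c]]] / [F [P var]]] % [E [T [F [P c]]]]]

E
T % E
T / F % E
T / F / F % E
F / F / F % E
P / F / F % E
var / F / F % E
var / P / F % E
var / c / F % E
var / c / P % E
var / c / var % E
var / c / var % T
var / c / var % F
var / c / var % P
var / c / var % c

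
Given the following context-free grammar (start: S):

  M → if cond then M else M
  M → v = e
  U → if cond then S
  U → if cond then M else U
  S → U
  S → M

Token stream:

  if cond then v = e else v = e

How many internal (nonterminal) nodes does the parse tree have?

4

[S [M if cond then [M v = e] else [M v = e]]]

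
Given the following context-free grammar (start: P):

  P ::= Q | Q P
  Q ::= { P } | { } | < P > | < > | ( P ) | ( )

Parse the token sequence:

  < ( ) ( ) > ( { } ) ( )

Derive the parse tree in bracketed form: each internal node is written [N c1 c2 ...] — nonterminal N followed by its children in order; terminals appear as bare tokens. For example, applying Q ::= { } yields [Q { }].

P
Q P
< P > P
< Q P > P
< ( ) P > P
< ( ) Q > P
< ( ) ( ) > P
< ( ) ( ) > Q P
< ( ) ( ) > ( P ) P
< ( ) ( ) > ( Q ) P
< ( ) ( ) > ( { } ) P
< ( ) ( ) > ( { } ) Q
< ( ) ( ) > ( { } ) ( )

[P [Q < [P [Q ( )] [P [Q ( )]]] >] [P [Q ( [P [Q { }]] )] [P [Q ( )]]]]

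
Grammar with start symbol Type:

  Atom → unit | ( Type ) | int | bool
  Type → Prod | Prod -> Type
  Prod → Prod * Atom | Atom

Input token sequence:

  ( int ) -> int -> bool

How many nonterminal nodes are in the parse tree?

[Type [Prod [Atom ( [Type [Prod [Atom int]]] )]] -> [Type [Prod [Atom int]] -> [Type [Prod [Atom bool]]]]]

12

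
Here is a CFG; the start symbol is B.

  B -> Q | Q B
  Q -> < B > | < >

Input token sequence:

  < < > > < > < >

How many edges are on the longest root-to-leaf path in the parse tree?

4

[B [Q < [B [Q < >]] >] [B [Q < >] [B [Q < >]]]]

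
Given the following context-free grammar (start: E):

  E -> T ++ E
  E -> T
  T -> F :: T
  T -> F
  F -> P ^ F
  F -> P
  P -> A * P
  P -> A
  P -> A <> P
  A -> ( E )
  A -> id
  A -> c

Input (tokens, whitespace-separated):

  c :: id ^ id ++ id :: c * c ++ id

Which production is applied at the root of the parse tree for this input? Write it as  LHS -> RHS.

[E [T [F [P [A c]]] :: [T [F [P [A id]] ^ [F [P [A id]]]]]] ++ [E [T [F [P [A id]]] :: [T [F [P [A c] * [P [A c]]]]]] ++ [E [T [F [P [A id]]]]]]]

E -> T ++ E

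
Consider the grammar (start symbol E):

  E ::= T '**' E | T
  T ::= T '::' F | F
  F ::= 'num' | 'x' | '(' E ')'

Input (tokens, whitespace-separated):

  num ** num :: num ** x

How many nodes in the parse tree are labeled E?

3

[E [T [F num]] ** [E [T [T [F num]] :: [F num]] ** [E [T [F x]]]]]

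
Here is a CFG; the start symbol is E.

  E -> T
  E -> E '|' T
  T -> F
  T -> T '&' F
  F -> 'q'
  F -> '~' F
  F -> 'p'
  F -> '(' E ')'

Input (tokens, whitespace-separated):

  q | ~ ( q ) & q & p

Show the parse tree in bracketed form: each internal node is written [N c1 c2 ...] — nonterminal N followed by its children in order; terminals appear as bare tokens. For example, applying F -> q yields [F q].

E
E | T
T | T
F | T
q | T
q | T & F
q | T & F & F
q | F & F & F
q | ~ F & F & F
q | ~ ( E ) & F & F
q | ~ ( T ) & F & F
q | ~ ( F ) & F & F
q | ~ ( q ) & F & F
q | ~ ( q ) & q & F
q | ~ ( q ) & q & p

[E [E [T [F q]]] | [T [T [T [F ~ [F ( [E [T [F q]]] )]]] & [F q]] & [F p]]]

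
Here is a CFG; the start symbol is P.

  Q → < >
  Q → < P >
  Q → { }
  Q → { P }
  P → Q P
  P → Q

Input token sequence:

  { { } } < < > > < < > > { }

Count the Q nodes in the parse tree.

7

[P [Q { [P [Q { }]] }] [P [Q < [P [Q < >]] >] [P [Q < [P [Q < >]] >] [P [Q { }]]]]]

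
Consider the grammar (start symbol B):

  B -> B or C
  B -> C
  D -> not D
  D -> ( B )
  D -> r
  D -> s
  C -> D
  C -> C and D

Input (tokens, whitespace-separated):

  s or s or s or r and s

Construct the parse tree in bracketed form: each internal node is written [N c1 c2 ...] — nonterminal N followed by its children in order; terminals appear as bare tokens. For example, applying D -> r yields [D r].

[B [B [B [B [C [D s]]] or [C [D s]]] or [C [D s]]] or [C [C [D r]] and [D s]]]

B
B or C
B or C or C
B or C or C or C
C or C or C or C
D or C or C or C
s or C or C or C
s or D or C or C
s or s or C or C
s or s or D or C
s or s or s or C
s or s or s or C and D
s or s or s or D and D
s or s or s or r and D
s or s or s or r and s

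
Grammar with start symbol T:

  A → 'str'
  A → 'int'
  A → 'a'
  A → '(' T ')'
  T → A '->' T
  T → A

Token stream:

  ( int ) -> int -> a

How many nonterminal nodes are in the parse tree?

[T [A ( [T [A int]] )] -> [T [A int] -> [T [A a]]]]

8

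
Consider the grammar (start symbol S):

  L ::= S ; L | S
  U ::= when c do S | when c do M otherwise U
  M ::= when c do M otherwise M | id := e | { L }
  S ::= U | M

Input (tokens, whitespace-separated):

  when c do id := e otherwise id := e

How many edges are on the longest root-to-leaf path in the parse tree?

[S [M when c do [M id := e] otherwise [M id := e]]]

3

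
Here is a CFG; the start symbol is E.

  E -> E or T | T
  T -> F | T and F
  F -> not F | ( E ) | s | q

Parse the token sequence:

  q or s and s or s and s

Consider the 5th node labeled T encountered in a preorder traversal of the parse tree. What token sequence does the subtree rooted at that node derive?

[E [E [E [T [F q]]] or [T [T [F s]] and [F s]]] or [T [T [F s]] and [F s]]]

s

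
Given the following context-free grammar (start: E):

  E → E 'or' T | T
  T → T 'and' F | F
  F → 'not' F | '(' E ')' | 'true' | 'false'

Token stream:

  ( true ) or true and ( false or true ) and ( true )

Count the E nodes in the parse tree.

6

[E [E [T [F ( [E [T [F true]]] )]]] or [T [T [T [F true]] and [F ( [E [E [T [F false]]] or [T [F true]]] )]] and [F ( [E [T [F true]]] )]]]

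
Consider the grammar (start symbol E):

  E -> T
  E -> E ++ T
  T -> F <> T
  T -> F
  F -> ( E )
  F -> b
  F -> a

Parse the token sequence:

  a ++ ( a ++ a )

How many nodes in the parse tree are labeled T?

[E [E [T [F a]]] ++ [T [F ( [E [E [T [F a]]] ++ [T [F a]]] )]]]

4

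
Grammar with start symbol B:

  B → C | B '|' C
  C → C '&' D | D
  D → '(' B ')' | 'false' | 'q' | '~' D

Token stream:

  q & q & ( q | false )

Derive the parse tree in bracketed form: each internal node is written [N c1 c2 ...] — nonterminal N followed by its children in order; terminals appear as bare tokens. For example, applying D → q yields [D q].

B
C
C & D
C & D & D
D & D & D
q & D & D
q & q & D
q & q & ( B )
q & q & ( B | C )
q & q & ( C | C )
q & q & ( D | C )
q & q & ( q | C )
q & q & ( q | D )
q & q & ( q | false )

[B [C [C [C [D q]] & [D q]] & [D ( [B [B [C [D q]]] | [C [D false]]] )]]]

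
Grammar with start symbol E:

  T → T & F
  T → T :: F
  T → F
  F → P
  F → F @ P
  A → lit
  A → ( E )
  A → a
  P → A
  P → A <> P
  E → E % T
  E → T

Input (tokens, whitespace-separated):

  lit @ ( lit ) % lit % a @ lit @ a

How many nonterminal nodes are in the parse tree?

[E [E [E [T [F [F [P [A lit]]] @ [P [A ( [E [T [F [P [A lit]]]]] )]]]]] % [T [F [P [A lit]]]]] % [T [F [F [F [P [A a]]] @ [P [A lit]]] @ [P [A a]]]]]

29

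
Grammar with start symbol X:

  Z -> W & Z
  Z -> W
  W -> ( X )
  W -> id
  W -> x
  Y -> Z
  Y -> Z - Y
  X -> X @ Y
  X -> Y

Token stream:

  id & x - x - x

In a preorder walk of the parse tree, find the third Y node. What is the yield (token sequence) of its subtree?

[X [Y [Z [W id] & [Z [W x]]] - [Y [Z [W x]] - [Y [Z [W x]]]]]]

x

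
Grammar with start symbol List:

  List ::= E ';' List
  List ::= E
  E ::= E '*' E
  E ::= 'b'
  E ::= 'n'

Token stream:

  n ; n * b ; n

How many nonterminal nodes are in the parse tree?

8

[List [E n] ; [List [E [E n] * [E b]] ; [List [E n]]]]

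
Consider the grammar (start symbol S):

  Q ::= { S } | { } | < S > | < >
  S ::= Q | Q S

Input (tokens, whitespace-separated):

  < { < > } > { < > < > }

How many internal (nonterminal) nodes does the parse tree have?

12

[S [Q < [S [Q { [S [Q < >]] }]] >] [S [Q { [S [Q < >] [S [Q < >]]] }]]]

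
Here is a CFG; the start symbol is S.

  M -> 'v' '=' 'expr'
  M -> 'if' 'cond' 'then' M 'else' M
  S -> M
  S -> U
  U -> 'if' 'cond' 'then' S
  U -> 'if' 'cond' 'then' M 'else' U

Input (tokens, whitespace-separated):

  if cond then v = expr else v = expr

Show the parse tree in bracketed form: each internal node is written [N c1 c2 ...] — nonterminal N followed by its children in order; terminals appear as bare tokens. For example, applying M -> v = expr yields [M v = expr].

S
M
if cond then M else M
if cond then v = expr else M
if cond then v = expr else v = expr

[S [M if cond then [M v = expr] else [M v = expr]]]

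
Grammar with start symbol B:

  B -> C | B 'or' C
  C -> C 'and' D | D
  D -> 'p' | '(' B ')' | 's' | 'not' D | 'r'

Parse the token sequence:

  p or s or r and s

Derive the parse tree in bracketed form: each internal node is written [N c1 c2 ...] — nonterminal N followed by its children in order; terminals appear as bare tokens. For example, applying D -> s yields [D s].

B
B or C
B or C or C
C or C or C
D or C or C
p or C or C
p or D or C
p or s or C
p or s or C and D
p or s or D and D
p or s or r and D
p or s or r and s

[B [B [B [C [D p]]] or [C [D s]]] or [C [C [D r]] and [D s]]]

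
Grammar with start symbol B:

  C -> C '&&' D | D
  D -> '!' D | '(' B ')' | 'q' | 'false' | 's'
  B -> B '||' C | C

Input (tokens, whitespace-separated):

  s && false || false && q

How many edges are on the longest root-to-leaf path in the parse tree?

5

[B [B [C [C [D s]] && [D false]]] || [C [C [D false]] && [D q]]]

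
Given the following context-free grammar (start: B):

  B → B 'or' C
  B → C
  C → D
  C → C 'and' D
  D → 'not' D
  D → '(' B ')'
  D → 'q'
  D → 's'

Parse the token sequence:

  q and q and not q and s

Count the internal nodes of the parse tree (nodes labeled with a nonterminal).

10

[B [C [C [C [C [D q]] and [D q]] and [D not [D q]]] and [D s]]]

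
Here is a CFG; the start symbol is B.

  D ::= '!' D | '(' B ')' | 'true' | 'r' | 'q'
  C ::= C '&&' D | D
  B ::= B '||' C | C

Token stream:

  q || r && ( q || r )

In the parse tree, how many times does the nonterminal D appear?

5

[B [B [C [D q]]] || [C [C [D r]] && [D ( [B [B [C [D q]]] || [C [D r]]] )]]]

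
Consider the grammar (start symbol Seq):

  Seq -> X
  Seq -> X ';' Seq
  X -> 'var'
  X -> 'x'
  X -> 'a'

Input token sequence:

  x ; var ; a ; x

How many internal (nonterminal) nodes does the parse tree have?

[Seq [X x] ; [Seq [X var] ; [Seq [X a] ; [Seq [X x]]]]]

8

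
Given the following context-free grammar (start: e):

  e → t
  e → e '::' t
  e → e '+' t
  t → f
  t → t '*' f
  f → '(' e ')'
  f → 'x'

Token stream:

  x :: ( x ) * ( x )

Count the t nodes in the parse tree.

5

[e [e [t [f x]]] :: [t [t [f ( [e [t [f x]]] )]] * [f ( [e [t [f x]]] )]]]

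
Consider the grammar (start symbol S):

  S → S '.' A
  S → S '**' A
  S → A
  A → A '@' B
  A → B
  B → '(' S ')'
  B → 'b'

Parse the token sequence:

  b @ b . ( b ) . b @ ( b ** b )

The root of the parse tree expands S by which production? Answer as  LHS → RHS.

[S [S [S [A [A [B b]] @ [B b]]] . [A [B ( [S [A [B b]]] )]]] . [A [A [B b]] @ [B ( [S [S [A [B b]]] ** [A [B b]]] )]]]

S → S '.' A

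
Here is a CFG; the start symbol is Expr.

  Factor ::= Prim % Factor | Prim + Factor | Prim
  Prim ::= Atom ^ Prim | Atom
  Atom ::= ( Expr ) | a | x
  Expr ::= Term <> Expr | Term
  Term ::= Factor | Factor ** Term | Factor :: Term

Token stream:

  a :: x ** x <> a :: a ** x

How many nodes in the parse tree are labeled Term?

[Expr [Term [Factor [Prim [Atom a]]] :: [Term [Factor [Prim [Atom x]]] ** [Term [Factor [Prim [Atom x]]]]]] <> [Expr [Term [Factor [Prim [Atom a]]] :: [Term [Factor [Prim [Atom a]]] ** [Term [Factor [Prim [Atom x]]]]]]]]

6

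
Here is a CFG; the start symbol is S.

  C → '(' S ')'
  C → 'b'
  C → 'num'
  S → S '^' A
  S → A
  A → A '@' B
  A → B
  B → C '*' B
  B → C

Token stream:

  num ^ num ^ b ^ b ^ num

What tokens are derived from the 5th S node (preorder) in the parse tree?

num

[S [S [S [S [S [A [B [C num]]]] ^ [A [B [C num]]]] ^ [A [B [C b]]]] ^ [A [B [C b]]]] ^ [A [B [C num]]]]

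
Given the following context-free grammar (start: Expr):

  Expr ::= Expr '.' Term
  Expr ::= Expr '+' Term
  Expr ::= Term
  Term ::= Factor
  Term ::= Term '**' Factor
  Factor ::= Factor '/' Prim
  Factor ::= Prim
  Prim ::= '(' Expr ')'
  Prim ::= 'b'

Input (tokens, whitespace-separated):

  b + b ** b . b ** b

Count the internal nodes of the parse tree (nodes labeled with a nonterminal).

18

[Expr [Expr [Expr [Term [Factor [Prim b]]]] + [Term [Term [Factor [Prim b]]] ** [Factor [Prim b]]]] . [Term [Term [Factor [Prim b]]] ** [Factor [Prim b]]]]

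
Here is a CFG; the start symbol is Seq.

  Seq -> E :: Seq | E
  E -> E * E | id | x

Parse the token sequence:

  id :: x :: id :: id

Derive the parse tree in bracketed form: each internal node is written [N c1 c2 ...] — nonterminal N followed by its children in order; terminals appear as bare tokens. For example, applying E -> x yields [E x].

Seq
E :: Seq
id :: Seq
id :: E :: Seq
id :: x :: Seq
id :: x :: E :: Seq
id :: x :: id :: Seq
id :: x :: id :: E
id :: x :: id :: id

[Seq [E id] :: [Seq [E x] :: [Seq [E id] :: [Seq [E id]]]]]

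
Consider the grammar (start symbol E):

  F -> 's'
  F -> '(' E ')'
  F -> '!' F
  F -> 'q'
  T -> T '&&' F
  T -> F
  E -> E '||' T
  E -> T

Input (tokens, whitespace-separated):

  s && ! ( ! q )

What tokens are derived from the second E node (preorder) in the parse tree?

! q

[E [T [T [F s]] && [F ! [F ( [E [T [F ! [F q]]]] )]]]]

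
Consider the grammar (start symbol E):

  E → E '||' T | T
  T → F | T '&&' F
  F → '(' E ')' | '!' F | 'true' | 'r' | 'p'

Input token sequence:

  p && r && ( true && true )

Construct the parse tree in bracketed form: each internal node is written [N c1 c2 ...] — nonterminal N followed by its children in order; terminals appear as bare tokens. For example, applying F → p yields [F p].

[E [T [T [T [F p]] && [F r]] && [F ( [E [T [T [F true]] && [F true]]] )]]]

E
T
T && F
T && F && F
F && F && F
p && F && F
p && r && F
p && r && ( E )
p && r && ( T )
p && r && ( T && F )
p && r && ( F && F )
p && r && ( true && F )
p && r && ( true && true )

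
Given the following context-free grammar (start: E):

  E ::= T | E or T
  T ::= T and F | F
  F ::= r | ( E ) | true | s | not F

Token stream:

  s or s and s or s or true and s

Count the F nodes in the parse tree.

6

[E [E [E [E [T [F s]]] or [T [T [F s]] and [F s]]] or [T [F s]]] or [T [T [F true]] and [F s]]]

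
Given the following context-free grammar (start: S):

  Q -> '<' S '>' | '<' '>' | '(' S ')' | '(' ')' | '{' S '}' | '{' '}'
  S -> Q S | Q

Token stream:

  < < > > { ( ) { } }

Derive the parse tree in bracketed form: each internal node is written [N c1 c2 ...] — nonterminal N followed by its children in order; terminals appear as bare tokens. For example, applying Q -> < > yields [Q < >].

[S [Q < [S [Q < >]] >] [S [Q { [S [Q ( )] [S [Q { }]]] }]]]

S
Q S
< S > S
< Q > S
< < > > S
< < > > Q
< < > > { S }
< < > > { Q S }
< < > > { ( ) S }
< < > > { ( ) Q }
< < > > { ( ) { } }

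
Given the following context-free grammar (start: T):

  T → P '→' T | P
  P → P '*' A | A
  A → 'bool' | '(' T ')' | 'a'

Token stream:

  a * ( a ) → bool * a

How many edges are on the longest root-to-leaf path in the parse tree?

6

[T [P [P [A a]] * [A ( [T [P [A a]]] )]] → [T [P [P [A bool]] * [A a]]]]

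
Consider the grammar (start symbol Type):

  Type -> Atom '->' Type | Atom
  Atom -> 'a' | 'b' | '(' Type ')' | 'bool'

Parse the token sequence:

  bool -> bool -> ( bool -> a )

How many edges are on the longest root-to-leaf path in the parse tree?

7

[Type [Atom bool] -> [Type [Atom bool] -> [Type [Atom ( [Type [Atom bool] -> [Type [Atom a]]] )]]]]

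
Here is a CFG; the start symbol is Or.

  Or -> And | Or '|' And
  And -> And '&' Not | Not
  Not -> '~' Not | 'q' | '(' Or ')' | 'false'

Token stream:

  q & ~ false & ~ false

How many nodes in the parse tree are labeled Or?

[Or [And [And [And [Not q]] & [Not ~ [Not false]]] & [Not ~ [Not false]]]]

1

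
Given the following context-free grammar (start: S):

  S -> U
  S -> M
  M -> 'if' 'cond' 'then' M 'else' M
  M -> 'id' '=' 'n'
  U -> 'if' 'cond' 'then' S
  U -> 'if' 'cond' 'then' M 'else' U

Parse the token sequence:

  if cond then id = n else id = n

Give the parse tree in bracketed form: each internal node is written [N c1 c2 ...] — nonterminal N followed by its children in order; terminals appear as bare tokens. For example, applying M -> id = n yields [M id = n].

S
M
if cond then M else M
if cond then id = n else M
if cond then id = n else id = n

[S [M if cond then [M id = n] else [M id = n]]]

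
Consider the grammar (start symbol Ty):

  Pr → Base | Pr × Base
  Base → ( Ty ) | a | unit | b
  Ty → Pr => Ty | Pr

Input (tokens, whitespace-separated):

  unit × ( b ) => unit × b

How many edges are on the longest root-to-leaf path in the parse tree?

[Ty [Pr [Pr [Base unit]] × [Base ( [Ty [Pr [Base b]]] )]] => [Ty [Pr [Pr [Base unit]] × [Base b]]]]

6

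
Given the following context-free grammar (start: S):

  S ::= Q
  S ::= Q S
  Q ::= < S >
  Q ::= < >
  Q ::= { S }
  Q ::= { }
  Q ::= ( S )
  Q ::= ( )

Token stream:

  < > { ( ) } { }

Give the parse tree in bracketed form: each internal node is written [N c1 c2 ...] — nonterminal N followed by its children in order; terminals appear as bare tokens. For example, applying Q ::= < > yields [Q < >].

S
Q S
< > S
< > Q S
< > { S } S
< > { Q } S
< > { ( ) } S
< > { ( ) } Q
< > { ( ) } { }

[S [Q < >] [S [Q { [S [Q ( )]] }] [S [Q { }]]]]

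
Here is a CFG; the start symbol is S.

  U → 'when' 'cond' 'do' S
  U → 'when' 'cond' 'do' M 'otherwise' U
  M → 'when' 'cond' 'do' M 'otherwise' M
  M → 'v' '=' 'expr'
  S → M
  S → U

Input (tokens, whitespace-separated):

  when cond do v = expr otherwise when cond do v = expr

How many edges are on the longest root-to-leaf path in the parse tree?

5

[S [U when cond do [M v = expr] otherwise [U when cond do [S [M v = expr]]]]]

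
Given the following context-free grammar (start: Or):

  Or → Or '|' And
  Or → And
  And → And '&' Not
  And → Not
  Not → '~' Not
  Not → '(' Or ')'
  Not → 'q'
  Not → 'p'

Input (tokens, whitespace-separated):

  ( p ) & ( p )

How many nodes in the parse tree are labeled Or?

3

[Or [And [And [Not ( [Or [And [Not p]]] )]] & [Not ( [Or [And [Not p]]] )]]]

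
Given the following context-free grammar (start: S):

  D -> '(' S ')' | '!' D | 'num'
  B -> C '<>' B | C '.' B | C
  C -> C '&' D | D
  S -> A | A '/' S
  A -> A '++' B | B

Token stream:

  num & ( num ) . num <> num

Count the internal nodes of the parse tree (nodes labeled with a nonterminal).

18

[S [A [B [C [C [D num]] & [D ( [S [A [B [C [D num]]]]] )]] . [B [C [D num]] <> [B [C [D num]]]]]]]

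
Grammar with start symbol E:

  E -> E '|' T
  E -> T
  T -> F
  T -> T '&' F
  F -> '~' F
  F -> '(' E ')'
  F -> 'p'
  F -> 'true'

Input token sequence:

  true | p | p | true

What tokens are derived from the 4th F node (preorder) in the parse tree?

true

[E [E [E [E [T [F true]]] | [T [F p]]] | [T [F p]]] | [T [F true]]]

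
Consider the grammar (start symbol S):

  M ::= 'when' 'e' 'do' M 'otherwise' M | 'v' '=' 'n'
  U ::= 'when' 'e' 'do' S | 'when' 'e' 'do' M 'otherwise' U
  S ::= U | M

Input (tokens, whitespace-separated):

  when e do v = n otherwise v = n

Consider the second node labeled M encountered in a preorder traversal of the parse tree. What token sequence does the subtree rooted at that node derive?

v = n

[S [M when e do [M v = n] otherwise [M v = n]]]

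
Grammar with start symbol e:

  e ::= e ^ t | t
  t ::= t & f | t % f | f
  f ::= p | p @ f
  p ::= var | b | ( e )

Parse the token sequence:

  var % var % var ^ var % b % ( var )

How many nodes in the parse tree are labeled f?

[e [e [t [t [t [f [p var]]] % [f [p var]]] % [f [p var]]]] ^ [t [t [t [f [p var]]] % [f [p b]]] % [f [p ( [e [t [f [p var]]]] )]]]]

7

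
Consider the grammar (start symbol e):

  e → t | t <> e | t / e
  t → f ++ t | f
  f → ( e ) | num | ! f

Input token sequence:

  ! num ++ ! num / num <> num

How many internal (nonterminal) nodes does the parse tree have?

[e [t [f ! [f num]] ++ [t [f ! [f num]]]] / [e [t [f num]] <> [e [t [f num]]]]]

13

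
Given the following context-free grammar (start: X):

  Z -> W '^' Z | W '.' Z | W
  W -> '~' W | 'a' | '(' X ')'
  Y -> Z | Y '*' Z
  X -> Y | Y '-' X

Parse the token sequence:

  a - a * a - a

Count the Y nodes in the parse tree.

[X [Y [Z [W a]]] - [X [Y [Y [Z [W a]]] * [Z [W a]]] - [X [Y [Z [W a]]]]]]

4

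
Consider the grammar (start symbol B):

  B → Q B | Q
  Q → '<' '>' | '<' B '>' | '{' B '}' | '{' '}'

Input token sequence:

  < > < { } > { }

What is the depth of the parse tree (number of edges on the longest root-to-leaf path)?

[B [Q < >] [B [Q < [B [Q { }]] >] [B [Q { }]]]]

5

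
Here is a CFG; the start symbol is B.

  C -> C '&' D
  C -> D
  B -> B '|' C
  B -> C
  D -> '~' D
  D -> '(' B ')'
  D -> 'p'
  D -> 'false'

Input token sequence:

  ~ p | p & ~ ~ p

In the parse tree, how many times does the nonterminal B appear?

[B [B [C [D ~ [D p]]]] | [C [C [D p]] & [D ~ [D ~ [D p]]]]]

2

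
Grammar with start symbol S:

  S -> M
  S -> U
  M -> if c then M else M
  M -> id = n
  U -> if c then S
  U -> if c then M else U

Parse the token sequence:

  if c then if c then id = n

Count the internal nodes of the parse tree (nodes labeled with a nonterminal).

6

[S [U if c then [S [U if c then [S [M id = n]]]]]]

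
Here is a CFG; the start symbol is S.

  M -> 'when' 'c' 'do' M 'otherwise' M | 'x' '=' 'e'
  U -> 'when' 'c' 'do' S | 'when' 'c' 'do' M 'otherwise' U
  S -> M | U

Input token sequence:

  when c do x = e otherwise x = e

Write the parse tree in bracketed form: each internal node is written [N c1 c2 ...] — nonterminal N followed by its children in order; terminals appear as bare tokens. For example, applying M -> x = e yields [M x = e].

S
M
when c do M otherwise M
when c do x = e otherwise M
when c do x = e otherwise x = e

[S [M when c do [M x = e] otherwise [M x = e]]]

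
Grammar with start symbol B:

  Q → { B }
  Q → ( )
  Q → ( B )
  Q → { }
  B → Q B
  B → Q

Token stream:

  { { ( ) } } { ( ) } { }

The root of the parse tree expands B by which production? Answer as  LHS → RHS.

B → Q B

[B [Q { [B [Q { [B [Q ( )]] }]] }] [B [Q { [B [Q ( )]] }] [B [Q { }]]]]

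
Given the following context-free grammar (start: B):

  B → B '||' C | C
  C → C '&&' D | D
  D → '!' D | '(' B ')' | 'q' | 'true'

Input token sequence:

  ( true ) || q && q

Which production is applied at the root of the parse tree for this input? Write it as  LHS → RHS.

[B [B [C [D ( [B [C [D true]]] )]]] || [C [C [D q]] && [D q]]]

B → B '||' C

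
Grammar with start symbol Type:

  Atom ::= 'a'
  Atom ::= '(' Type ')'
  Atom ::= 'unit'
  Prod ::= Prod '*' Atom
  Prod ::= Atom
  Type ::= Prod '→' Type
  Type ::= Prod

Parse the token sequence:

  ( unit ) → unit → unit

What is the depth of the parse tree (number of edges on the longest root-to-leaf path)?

[Type [Prod [Atom ( [Type [Prod [Atom unit]]] )]] → [Type [Prod [Atom unit]] → [Type [Prod [Atom unit]]]]]

6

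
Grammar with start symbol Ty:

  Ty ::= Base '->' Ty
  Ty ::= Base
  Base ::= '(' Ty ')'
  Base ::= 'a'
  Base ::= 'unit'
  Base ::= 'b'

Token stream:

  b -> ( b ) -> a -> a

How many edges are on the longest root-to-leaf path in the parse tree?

5

[Ty [Base b] -> [Ty [Base ( [Ty [Base b]] )] -> [Ty [Base a] -> [Ty [Base a]]]]]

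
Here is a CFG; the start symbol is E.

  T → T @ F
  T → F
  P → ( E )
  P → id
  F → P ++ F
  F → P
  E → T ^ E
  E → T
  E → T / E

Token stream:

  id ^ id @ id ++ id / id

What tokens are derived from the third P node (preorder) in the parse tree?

id

[E [T [F [P id]]] ^ [E [T [T [F [P id]]] @ [F [P id] ++ [F [P id]]]] / [E [T [F [P id]]]]]]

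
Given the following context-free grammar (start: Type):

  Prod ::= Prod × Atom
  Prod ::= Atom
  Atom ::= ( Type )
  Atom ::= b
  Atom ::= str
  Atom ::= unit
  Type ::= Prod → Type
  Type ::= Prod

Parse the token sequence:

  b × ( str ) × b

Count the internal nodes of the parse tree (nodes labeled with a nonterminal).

10

[Type [Prod [Prod [Prod [Atom b]] × [Atom ( [Type [Prod [Atom str]]] )]] × [Atom b]]]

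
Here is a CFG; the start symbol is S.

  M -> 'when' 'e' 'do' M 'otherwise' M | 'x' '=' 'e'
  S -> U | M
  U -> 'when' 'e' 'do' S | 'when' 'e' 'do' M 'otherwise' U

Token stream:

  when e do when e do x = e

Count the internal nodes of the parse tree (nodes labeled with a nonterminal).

6

[S [U when e do [S [U when e do [S [M x = e]]]]]]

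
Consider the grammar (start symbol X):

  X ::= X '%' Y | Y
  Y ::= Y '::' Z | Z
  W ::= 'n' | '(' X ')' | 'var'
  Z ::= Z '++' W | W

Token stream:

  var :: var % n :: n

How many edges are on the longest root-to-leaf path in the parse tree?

[X [X [Y [Y [Z [W var]]] :: [Z [W var]]]] % [Y [Y [Z [W n]]] :: [Z [W n]]]]

6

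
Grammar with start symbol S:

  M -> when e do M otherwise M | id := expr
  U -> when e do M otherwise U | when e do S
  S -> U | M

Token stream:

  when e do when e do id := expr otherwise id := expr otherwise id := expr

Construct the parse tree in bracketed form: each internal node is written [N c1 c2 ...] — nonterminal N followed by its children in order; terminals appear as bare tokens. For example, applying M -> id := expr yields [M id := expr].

S
M
when e do M otherwise M
when e do when e do M otherwise M otherwise M
when e do when e do id := expr otherwise M otherwise M
when e do when e do id := expr otherwise id := expr otherwise M
when e do when e do id := expr otherwise id := expr otherwise id := expr

[S [M when e do [M when e do [M id := expr] otherwise [M id := expr]] otherwise [M id := expr]]]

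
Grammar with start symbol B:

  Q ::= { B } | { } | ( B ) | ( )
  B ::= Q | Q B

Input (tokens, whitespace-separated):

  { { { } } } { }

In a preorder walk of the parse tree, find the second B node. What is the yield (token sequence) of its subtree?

{ { } }

[B [Q { [B [Q { [B [Q { }]] }]] }] [B [Q { }]]]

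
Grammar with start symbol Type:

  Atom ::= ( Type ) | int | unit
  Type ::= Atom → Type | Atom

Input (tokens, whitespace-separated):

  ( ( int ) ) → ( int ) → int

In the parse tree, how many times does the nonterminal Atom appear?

6

[Type [Atom ( [Type [Atom ( [Type [Atom int]] )]] )] → [Type [Atom ( [Type [Atom int]] )] → [Type [Atom int]]]]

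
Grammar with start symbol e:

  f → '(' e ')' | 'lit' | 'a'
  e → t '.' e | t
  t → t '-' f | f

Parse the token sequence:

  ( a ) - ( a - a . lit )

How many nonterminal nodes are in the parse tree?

16

[e [t [t [f ( [e [t [f a]]] )]] - [f ( [e [t [t [f a]] - [f a]] . [e [t [f lit]]]] )]]]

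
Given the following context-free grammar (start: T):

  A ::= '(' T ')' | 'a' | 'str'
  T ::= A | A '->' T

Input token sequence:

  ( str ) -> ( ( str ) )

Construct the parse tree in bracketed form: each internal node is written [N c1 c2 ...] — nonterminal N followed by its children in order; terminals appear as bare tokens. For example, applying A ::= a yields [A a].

T
A -> T
( T ) -> T
( A ) -> T
( str ) -> T
( str ) -> A
( str ) -> ( T )
( str ) -> ( A )
( str ) -> ( ( T ) )
( str ) -> ( ( A ) )
( str ) -> ( ( str ) )

[T [A ( [T [A str]] )] -> [T [A ( [T [A ( [T [A str]] )]] )]]]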